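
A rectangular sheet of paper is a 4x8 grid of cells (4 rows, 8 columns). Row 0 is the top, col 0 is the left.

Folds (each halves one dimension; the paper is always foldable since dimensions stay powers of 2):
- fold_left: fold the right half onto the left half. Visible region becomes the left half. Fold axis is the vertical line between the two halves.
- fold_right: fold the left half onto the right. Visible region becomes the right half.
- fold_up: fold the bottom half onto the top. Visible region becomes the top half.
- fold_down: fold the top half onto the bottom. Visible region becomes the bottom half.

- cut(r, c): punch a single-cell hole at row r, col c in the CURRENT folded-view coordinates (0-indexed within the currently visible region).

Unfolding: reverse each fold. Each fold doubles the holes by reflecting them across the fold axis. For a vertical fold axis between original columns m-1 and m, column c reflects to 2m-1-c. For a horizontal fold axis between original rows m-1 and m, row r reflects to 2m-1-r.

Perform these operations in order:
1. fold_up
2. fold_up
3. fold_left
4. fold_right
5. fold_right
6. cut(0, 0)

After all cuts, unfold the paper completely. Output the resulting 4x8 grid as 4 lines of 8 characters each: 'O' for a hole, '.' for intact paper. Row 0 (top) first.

Answer: OOOOOOOO
OOOOOOOO
OOOOOOOO
OOOOOOOO

Derivation:
Op 1 fold_up: fold axis h@2; visible region now rows[0,2) x cols[0,8) = 2x8
Op 2 fold_up: fold axis h@1; visible region now rows[0,1) x cols[0,8) = 1x8
Op 3 fold_left: fold axis v@4; visible region now rows[0,1) x cols[0,4) = 1x4
Op 4 fold_right: fold axis v@2; visible region now rows[0,1) x cols[2,4) = 1x2
Op 5 fold_right: fold axis v@3; visible region now rows[0,1) x cols[3,4) = 1x1
Op 6 cut(0, 0): punch at orig (0,3); cuts so far [(0, 3)]; region rows[0,1) x cols[3,4) = 1x1
Unfold 1 (reflect across v@3): 2 holes -> [(0, 2), (0, 3)]
Unfold 2 (reflect across v@2): 4 holes -> [(0, 0), (0, 1), (0, 2), (0, 3)]
Unfold 3 (reflect across v@4): 8 holes -> [(0, 0), (0, 1), (0, 2), (0, 3), (0, 4), (0, 5), (0, 6), (0, 7)]
Unfold 4 (reflect across h@1): 16 holes -> [(0, 0), (0, 1), (0, 2), (0, 3), (0, 4), (0, 5), (0, 6), (0, 7), (1, 0), (1, 1), (1, 2), (1, 3), (1, 4), (1, 5), (1, 6), (1, 7)]
Unfold 5 (reflect across h@2): 32 holes -> [(0, 0), (0, 1), (0, 2), (0, 3), (0, 4), (0, 5), (0, 6), (0, 7), (1, 0), (1, 1), (1, 2), (1, 3), (1, 4), (1, 5), (1, 6), (1, 7), (2, 0), (2, 1), (2, 2), (2, 3), (2, 4), (2, 5), (2, 6), (2, 7), (3, 0), (3, 1), (3, 2), (3, 3), (3, 4), (3, 5), (3, 6), (3, 7)]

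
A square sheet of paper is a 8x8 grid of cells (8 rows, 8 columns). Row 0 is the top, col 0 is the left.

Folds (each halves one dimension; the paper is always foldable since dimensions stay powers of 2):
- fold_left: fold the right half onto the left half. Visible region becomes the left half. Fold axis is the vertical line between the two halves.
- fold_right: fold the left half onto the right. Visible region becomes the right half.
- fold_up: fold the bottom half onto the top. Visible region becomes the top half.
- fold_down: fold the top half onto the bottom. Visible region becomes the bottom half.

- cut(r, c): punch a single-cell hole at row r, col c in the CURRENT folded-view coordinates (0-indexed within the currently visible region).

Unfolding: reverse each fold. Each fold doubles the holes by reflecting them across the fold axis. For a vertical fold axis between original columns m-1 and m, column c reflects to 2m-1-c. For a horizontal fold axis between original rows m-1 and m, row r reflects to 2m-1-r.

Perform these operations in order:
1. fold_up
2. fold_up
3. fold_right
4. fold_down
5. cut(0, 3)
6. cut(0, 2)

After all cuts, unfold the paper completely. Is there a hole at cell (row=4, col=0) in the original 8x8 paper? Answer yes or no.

Op 1 fold_up: fold axis h@4; visible region now rows[0,4) x cols[0,8) = 4x8
Op 2 fold_up: fold axis h@2; visible region now rows[0,2) x cols[0,8) = 2x8
Op 3 fold_right: fold axis v@4; visible region now rows[0,2) x cols[4,8) = 2x4
Op 4 fold_down: fold axis h@1; visible region now rows[1,2) x cols[4,8) = 1x4
Op 5 cut(0, 3): punch at orig (1,7); cuts so far [(1, 7)]; region rows[1,2) x cols[4,8) = 1x4
Op 6 cut(0, 2): punch at orig (1,6); cuts so far [(1, 6), (1, 7)]; region rows[1,2) x cols[4,8) = 1x4
Unfold 1 (reflect across h@1): 4 holes -> [(0, 6), (0, 7), (1, 6), (1, 7)]
Unfold 2 (reflect across v@4): 8 holes -> [(0, 0), (0, 1), (0, 6), (0, 7), (1, 0), (1, 1), (1, 6), (1, 7)]
Unfold 3 (reflect across h@2): 16 holes -> [(0, 0), (0, 1), (0, 6), (0, 7), (1, 0), (1, 1), (1, 6), (1, 7), (2, 0), (2, 1), (2, 6), (2, 7), (3, 0), (3, 1), (3, 6), (3, 7)]
Unfold 4 (reflect across h@4): 32 holes -> [(0, 0), (0, 1), (0, 6), (0, 7), (1, 0), (1, 1), (1, 6), (1, 7), (2, 0), (2, 1), (2, 6), (2, 7), (3, 0), (3, 1), (3, 6), (3, 7), (4, 0), (4, 1), (4, 6), (4, 7), (5, 0), (5, 1), (5, 6), (5, 7), (6, 0), (6, 1), (6, 6), (6, 7), (7, 0), (7, 1), (7, 6), (7, 7)]
Holes: [(0, 0), (0, 1), (0, 6), (0, 7), (1, 0), (1, 1), (1, 6), (1, 7), (2, 0), (2, 1), (2, 6), (2, 7), (3, 0), (3, 1), (3, 6), (3, 7), (4, 0), (4, 1), (4, 6), (4, 7), (5, 0), (5, 1), (5, 6), (5, 7), (6, 0), (6, 1), (6, 6), (6, 7), (7, 0), (7, 1), (7, 6), (7, 7)]

Answer: yes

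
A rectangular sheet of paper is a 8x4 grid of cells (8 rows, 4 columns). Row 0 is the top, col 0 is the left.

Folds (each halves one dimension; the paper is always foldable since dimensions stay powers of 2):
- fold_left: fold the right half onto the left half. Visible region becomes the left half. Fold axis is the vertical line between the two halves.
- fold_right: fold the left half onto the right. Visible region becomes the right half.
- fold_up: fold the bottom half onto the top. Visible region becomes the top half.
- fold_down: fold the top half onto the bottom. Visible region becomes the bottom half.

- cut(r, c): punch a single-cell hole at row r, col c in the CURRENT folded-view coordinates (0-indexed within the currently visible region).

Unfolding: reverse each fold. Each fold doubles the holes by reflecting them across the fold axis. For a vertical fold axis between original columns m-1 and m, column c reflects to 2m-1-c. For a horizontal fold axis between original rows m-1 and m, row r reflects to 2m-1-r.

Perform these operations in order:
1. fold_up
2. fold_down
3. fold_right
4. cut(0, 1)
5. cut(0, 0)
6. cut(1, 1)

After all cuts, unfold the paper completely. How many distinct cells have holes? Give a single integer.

Answer: 24

Derivation:
Op 1 fold_up: fold axis h@4; visible region now rows[0,4) x cols[0,4) = 4x4
Op 2 fold_down: fold axis h@2; visible region now rows[2,4) x cols[0,4) = 2x4
Op 3 fold_right: fold axis v@2; visible region now rows[2,4) x cols[2,4) = 2x2
Op 4 cut(0, 1): punch at orig (2,3); cuts so far [(2, 3)]; region rows[2,4) x cols[2,4) = 2x2
Op 5 cut(0, 0): punch at orig (2,2); cuts so far [(2, 2), (2, 3)]; region rows[2,4) x cols[2,4) = 2x2
Op 6 cut(1, 1): punch at orig (3,3); cuts so far [(2, 2), (2, 3), (3, 3)]; region rows[2,4) x cols[2,4) = 2x2
Unfold 1 (reflect across v@2): 6 holes -> [(2, 0), (2, 1), (2, 2), (2, 3), (3, 0), (3, 3)]
Unfold 2 (reflect across h@2): 12 holes -> [(0, 0), (0, 3), (1, 0), (1, 1), (1, 2), (1, 3), (2, 0), (2, 1), (2, 2), (2, 3), (3, 0), (3, 3)]
Unfold 3 (reflect across h@4): 24 holes -> [(0, 0), (0, 3), (1, 0), (1, 1), (1, 2), (1, 3), (2, 0), (2, 1), (2, 2), (2, 3), (3, 0), (3, 3), (4, 0), (4, 3), (5, 0), (5, 1), (5, 2), (5, 3), (6, 0), (6, 1), (6, 2), (6, 3), (7, 0), (7, 3)]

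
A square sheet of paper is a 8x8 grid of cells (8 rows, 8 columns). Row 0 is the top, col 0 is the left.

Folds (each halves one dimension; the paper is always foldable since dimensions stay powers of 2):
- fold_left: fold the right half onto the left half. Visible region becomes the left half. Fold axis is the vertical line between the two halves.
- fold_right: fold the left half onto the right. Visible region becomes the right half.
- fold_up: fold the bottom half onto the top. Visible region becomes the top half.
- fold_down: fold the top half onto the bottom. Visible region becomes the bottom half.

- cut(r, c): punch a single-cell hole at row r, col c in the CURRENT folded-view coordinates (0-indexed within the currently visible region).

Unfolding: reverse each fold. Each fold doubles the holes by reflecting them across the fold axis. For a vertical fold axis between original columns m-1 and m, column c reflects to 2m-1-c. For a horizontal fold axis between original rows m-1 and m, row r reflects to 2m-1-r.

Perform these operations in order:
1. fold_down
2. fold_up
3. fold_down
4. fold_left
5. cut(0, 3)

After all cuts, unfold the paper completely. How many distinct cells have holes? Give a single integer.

Answer: 16

Derivation:
Op 1 fold_down: fold axis h@4; visible region now rows[4,8) x cols[0,8) = 4x8
Op 2 fold_up: fold axis h@6; visible region now rows[4,6) x cols[0,8) = 2x8
Op 3 fold_down: fold axis h@5; visible region now rows[5,6) x cols[0,8) = 1x8
Op 4 fold_left: fold axis v@4; visible region now rows[5,6) x cols[0,4) = 1x4
Op 5 cut(0, 3): punch at orig (5,3); cuts so far [(5, 3)]; region rows[5,6) x cols[0,4) = 1x4
Unfold 1 (reflect across v@4): 2 holes -> [(5, 3), (5, 4)]
Unfold 2 (reflect across h@5): 4 holes -> [(4, 3), (4, 4), (5, 3), (5, 4)]
Unfold 3 (reflect across h@6): 8 holes -> [(4, 3), (4, 4), (5, 3), (5, 4), (6, 3), (6, 4), (7, 3), (7, 4)]
Unfold 4 (reflect across h@4): 16 holes -> [(0, 3), (0, 4), (1, 3), (1, 4), (2, 3), (2, 4), (3, 3), (3, 4), (4, 3), (4, 4), (5, 3), (5, 4), (6, 3), (6, 4), (7, 3), (7, 4)]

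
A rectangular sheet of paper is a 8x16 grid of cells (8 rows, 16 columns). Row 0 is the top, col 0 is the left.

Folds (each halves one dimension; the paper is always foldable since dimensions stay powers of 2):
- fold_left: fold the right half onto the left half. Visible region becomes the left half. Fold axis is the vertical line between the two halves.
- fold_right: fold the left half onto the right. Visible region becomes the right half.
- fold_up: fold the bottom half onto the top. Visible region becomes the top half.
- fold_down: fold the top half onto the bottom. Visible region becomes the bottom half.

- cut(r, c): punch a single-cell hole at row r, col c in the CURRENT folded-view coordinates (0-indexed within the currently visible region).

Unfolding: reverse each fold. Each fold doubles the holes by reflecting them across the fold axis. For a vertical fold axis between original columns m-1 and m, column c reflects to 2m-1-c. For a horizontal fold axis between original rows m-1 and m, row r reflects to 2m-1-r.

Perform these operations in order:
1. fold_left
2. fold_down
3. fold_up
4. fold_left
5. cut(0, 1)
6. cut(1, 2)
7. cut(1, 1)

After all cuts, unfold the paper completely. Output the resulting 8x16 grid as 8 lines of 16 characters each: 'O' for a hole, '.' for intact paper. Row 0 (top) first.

Op 1 fold_left: fold axis v@8; visible region now rows[0,8) x cols[0,8) = 8x8
Op 2 fold_down: fold axis h@4; visible region now rows[4,8) x cols[0,8) = 4x8
Op 3 fold_up: fold axis h@6; visible region now rows[4,6) x cols[0,8) = 2x8
Op 4 fold_left: fold axis v@4; visible region now rows[4,6) x cols[0,4) = 2x4
Op 5 cut(0, 1): punch at orig (4,1); cuts so far [(4, 1)]; region rows[4,6) x cols[0,4) = 2x4
Op 6 cut(1, 2): punch at orig (5,2); cuts so far [(4, 1), (5, 2)]; region rows[4,6) x cols[0,4) = 2x4
Op 7 cut(1, 1): punch at orig (5,1); cuts so far [(4, 1), (5, 1), (5, 2)]; region rows[4,6) x cols[0,4) = 2x4
Unfold 1 (reflect across v@4): 6 holes -> [(4, 1), (4, 6), (5, 1), (5, 2), (5, 5), (5, 6)]
Unfold 2 (reflect across h@6): 12 holes -> [(4, 1), (4, 6), (5, 1), (5, 2), (5, 5), (5, 6), (6, 1), (6, 2), (6, 5), (6, 6), (7, 1), (7, 6)]
Unfold 3 (reflect across h@4): 24 holes -> [(0, 1), (0, 6), (1, 1), (1, 2), (1, 5), (1, 6), (2, 1), (2, 2), (2, 5), (2, 6), (3, 1), (3, 6), (4, 1), (4, 6), (5, 1), (5, 2), (5, 5), (5, 6), (6, 1), (6, 2), (6, 5), (6, 6), (7, 1), (7, 6)]
Unfold 4 (reflect across v@8): 48 holes -> [(0, 1), (0, 6), (0, 9), (0, 14), (1, 1), (1, 2), (1, 5), (1, 6), (1, 9), (1, 10), (1, 13), (1, 14), (2, 1), (2, 2), (2, 5), (2, 6), (2, 9), (2, 10), (2, 13), (2, 14), (3, 1), (3, 6), (3, 9), (3, 14), (4, 1), (4, 6), (4, 9), (4, 14), (5, 1), (5, 2), (5, 5), (5, 6), (5, 9), (5, 10), (5, 13), (5, 14), (6, 1), (6, 2), (6, 5), (6, 6), (6, 9), (6, 10), (6, 13), (6, 14), (7, 1), (7, 6), (7, 9), (7, 14)]

Answer: .O....O..O....O.
.OO..OO..OO..OO.
.OO..OO..OO..OO.
.O....O..O....O.
.O....O..O....O.
.OO..OO..OO..OO.
.OO..OO..OO..OO.
.O....O..O....O.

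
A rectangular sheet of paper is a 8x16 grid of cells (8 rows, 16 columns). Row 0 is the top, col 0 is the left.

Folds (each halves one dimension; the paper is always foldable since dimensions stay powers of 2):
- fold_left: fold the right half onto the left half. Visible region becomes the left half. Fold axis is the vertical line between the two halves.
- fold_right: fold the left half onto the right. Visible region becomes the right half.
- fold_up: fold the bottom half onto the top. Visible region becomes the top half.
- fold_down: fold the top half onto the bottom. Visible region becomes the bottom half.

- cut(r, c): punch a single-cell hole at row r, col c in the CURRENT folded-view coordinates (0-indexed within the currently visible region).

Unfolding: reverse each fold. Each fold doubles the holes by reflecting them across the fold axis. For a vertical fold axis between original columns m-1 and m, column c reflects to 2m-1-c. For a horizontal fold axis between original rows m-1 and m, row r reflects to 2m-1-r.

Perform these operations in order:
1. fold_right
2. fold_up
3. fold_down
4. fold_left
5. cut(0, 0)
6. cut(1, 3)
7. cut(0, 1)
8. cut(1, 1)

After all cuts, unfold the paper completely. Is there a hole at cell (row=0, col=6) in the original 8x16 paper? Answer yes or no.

Answer: yes

Derivation:
Op 1 fold_right: fold axis v@8; visible region now rows[0,8) x cols[8,16) = 8x8
Op 2 fold_up: fold axis h@4; visible region now rows[0,4) x cols[8,16) = 4x8
Op 3 fold_down: fold axis h@2; visible region now rows[2,4) x cols[8,16) = 2x8
Op 4 fold_left: fold axis v@12; visible region now rows[2,4) x cols[8,12) = 2x4
Op 5 cut(0, 0): punch at orig (2,8); cuts so far [(2, 8)]; region rows[2,4) x cols[8,12) = 2x4
Op 6 cut(1, 3): punch at orig (3,11); cuts so far [(2, 8), (3, 11)]; region rows[2,4) x cols[8,12) = 2x4
Op 7 cut(0, 1): punch at orig (2,9); cuts so far [(2, 8), (2, 9), (3, 11)]; region rows[2,4) x cols[8,12) = 2x4
Op 8 cut(1, 1): punch at orig (3,9); cuts so far [(2, 8), (2, 9), (3, 9), (3, 11)]; region rows[2,4) x cols[8,12) = 2x4
Unfold 1 (reflect across v@12): 8 holes -> [(2, 8), (2, 9), (2, 14), (2, 15), (3, 9), (3, 11), (3, 12), (3, 14)]
Unfold 2 (reflect across h@2): 16 holes -> [(0, 9), (0, 11), (0, 12), (0, 14), (1, 8), (1, 9), (1, 14), (1, 15), (2, 8), (2, 9), (2, 14), (2, 15), (3, 9), (3, 11), (3, 12), (3, 14)]
Unfold 3 (reflect across h@4): 32 holes -> [(0, 9), (0, 11), (0, 12), (0, 14), (1, 8), (1, 9), (1, 14), (1, 15), (2, 8), (2, 9), (2, 14), (2, 15), (3, 9), (3, 11), (3, 12), (3, 14), (4, 9), (4, 11), (4, 12), (4, 14), (5, 8), (5, 9), (5, 14), (5, 15), (6, 8), (6, 9), (6, 14), (6, 15), (7, 9), (7, 11), (7, 12), (7, 14)]
Unfold 4 (reflect across v@8): 64 holes -> [(0, 1), (0, 3), (0, 4), (0, 6), (0, 9), (0, 11), (0, 12), (0, 14), (1, 0), (1, 1), (1, 6), (1, 7), (1, 8), (1, 9), (1, 14), (1, 15), (2, 0), (2, 1), (2, 6), (2, 7), (2, 8), (2, 9), (2, 14), (2, 15), (3, 1), (3, 3), (3, 4), (3, 6), (3, 9), (3, 11), (3, 12), (3, 14), (4, 1), (4, 3), (4, 4), (4, 6), (4, 9), (4, 11), (4, 12), (4, 14), (5, 0), (5, 1), (5, 6), (5, 7), (5, 8), (5, 9), (5, 14), (5, 15), (6, 0), (6, 1), (6, 6), (6, 7), (6, 8), (6, 9), (6, 14), (6, 15), (7, 1), (7, 3), (7, 4), (7, 6), (7, 9), (7, 11), (7, 12), (7, 14)]
Holes: [(0, 1), (0, 3), (0, 4), (0, 6), (0, 9), (0, 11), (0, 12), (0, 14), (1, 0), (1, 1), (1, 6), (1, 7), (1, 8), (1, 9), (1, 14), (1, 15), (2, 0), (2, 1), (2, 6), (2, 7), (2, 8), (2, 9), (2, 14), (2, 15), (3, 1), (3, 3), (3, 4), (3, 6), (3, 9), (3, 11), (3, 12), (3, 14), (4, 1), (4, 3), (4, 4), (4, 6), (4, 9), (4, 11), (4, 12), (4, 14), (5, 0), (5, 1), (5, 6), (5, 7), (5, 8), (5, 9), (5, 14), (5, 15), (6, 0), (6, 1), (6, 6), (6, 7), (6, 8), (6, 9), (6, 14), (6, 15), (7, 1), (7, 3), (7, 4), (7, 6), (7, 9), (7, 11), (7, 12), (7, 14)]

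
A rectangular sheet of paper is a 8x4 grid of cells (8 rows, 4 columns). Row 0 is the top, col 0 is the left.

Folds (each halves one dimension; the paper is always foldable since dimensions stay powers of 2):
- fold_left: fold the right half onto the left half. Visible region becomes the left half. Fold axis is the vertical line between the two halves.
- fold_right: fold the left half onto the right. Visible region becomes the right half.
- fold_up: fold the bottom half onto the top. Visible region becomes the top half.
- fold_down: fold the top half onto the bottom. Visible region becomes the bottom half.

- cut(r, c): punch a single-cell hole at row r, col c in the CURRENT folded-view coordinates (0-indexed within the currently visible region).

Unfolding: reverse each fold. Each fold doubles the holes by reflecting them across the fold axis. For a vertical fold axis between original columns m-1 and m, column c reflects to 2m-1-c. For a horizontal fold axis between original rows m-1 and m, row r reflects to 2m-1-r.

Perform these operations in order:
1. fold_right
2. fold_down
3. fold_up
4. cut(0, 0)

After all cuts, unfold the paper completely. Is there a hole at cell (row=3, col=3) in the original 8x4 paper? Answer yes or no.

Op 1 fold_right: fold axis v@2; visible region now rows[0,8) x cols[2,4) = 8x2
Op 2 fold_down: fold axis h@4; visible region now rows[4,8) x cols[2,4) = 4x2
Op 3 fold_up: fold axis h@6; visible region now rows[4,6) x cols[2,4) = 2x2
Op 4 cut(0, 0): punch at orig (4,2); cuts so far [(4, 2)]; region rows[4,6) x cols[2,4) = 2x2
Unfold 1 (reflect across h@6): 2 holes -> [(4, 2), (7, 2)]
Unfold 2 (reflect across h@4): 4 holes -> [(0, 2), (3, 2), (4, 2), (7, 2)]
Unfold 3 (reflect across v@2): 8 holes -> [(0, 1), (0, 2), (3, 1), (3, 2), (4, 1), (4, 2), (7, 1), (7, 2)]
Holes: [(0, 1), (0, 2), (3, 1), (3, 2), (4, 1), (4, 2), (7, 1), (7, 2)]

Answer: no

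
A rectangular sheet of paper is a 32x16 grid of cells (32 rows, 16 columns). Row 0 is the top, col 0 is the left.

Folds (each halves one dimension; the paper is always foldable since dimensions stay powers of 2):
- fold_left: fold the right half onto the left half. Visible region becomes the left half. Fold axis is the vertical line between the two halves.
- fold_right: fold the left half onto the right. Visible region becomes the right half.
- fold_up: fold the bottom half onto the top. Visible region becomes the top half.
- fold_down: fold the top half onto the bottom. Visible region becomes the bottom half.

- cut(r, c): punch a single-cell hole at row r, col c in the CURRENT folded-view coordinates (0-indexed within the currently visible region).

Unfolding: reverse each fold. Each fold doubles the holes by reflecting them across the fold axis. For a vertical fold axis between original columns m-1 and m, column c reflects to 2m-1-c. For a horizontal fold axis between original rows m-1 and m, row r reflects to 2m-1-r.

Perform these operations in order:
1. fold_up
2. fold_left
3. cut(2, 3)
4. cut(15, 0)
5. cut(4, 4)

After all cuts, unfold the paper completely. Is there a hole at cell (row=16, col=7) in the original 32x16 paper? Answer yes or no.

Op 1 fold_up: fold axis h@16; visible region now rows[0,16) x cols[0,16) = 16x16
Op 2 fold_left: fold axis v@8; visible region now rows[0,16) x cols[0,8) = 16x8
Op 3 cut(2, 3): punch at orig (2,3); cuts so far [(2, 3)]; region rows[0,16) x cols[0,8) = 16x8
Op 4 cut(15, 0): punch at orig (15,0); cuts so far [(2, 3), (15, 0)]; region rows[0,16) x cols[0,8) = 16x8
Op 5 cut(4, 4): punch at orig (4,4); cuts so far [(2, 3), (4, 4), (15, 0)]; region rows[0,16) x cols[0,8) = 16x8
Unfold 1 (reflect across v@8): 6 holes -> [(2, 3), (2, 12), (4, 4), (4, 11), (15, 0), (15, 15)]
Unfold 2 (reflect across h@16): 12 holes -> [(2, 3), (2, 12), (4, 4), (4, 11), (15, 0), (15, 15), (16, 0), (16, 15), (27, 4), (27, 11), (29, 3), (29, 12)]
Holes: [(2, 3), (2, 12), (4, 4), (4, 11), (15, 0), (15, 15), (16, 0), (16, 15), (27, 4), (27, 11), (29, 3), (29, 12)]

Answer: no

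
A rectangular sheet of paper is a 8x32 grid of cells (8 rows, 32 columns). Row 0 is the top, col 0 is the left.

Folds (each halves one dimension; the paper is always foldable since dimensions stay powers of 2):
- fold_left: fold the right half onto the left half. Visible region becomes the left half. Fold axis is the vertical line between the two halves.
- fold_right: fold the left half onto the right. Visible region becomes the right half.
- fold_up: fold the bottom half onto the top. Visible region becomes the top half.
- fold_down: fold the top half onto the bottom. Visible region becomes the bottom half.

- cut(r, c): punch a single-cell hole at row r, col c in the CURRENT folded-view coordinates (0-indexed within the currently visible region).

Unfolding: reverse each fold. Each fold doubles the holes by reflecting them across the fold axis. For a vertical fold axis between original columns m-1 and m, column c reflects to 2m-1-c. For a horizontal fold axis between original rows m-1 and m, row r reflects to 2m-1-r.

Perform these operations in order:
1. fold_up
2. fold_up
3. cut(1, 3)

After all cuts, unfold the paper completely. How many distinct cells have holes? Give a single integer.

Op 1 fold_up: fold axis h@4; visible region now rows[0,4) x cols[0,32) = 4x32
Op 2 fold_up: fold axis h@2; visible region now rows[0,2) x cols[0,32) = 2x32
Op 3 cut(1, 3): punch at orig (1,3); cuts so far [(1, 3)]; region rows[0,2) x cols[0,32) = 2x32
Unfold 1 (reflect across h@2): 2 holes -> [(1, 3), (2, 3)]
Unfold 2 (reflect across h@4): 4 holes -> [(1, 3), (2, 3), (5, 3), (6, 3)]

Answer: 4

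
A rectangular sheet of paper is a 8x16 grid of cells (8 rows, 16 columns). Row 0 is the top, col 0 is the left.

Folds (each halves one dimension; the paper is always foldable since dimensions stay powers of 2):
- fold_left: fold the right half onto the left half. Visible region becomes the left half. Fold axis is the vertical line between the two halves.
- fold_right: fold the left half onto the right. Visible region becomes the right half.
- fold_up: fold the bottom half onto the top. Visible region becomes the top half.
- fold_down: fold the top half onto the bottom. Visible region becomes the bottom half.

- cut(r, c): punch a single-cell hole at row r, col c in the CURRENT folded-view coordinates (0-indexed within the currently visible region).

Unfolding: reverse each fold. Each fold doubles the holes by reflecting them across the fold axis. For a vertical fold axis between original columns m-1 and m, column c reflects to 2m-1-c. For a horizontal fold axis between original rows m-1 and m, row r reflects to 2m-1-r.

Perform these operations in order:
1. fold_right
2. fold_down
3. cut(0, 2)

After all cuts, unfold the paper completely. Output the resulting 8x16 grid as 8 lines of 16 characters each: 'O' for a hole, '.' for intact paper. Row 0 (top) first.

Op 1 fold_right: fold axis v@8; visible region now rows[0,8) x cols[8,16) = 8x8
Op 2 fold_down: fold axis h@4; visible region now rows[4,8) x cols[8,16) = 4x8
Op 3 cut(0, 2): punch at orig (4,10); cuts so far [(4, 10)]; region rows[4,8) x cols[8,16) = 4x8
Unfold 1 (reflect across h@4): 2 holes -> [(3, 10), (4, 10)]
Unfold 2 (reflect across v@8): 4 holes -> [(3, 5), (3, 10), (4, 5), (4, 10)]

Answer: ................
................
................
.....O....O.....
.....O....O.....
................
................
................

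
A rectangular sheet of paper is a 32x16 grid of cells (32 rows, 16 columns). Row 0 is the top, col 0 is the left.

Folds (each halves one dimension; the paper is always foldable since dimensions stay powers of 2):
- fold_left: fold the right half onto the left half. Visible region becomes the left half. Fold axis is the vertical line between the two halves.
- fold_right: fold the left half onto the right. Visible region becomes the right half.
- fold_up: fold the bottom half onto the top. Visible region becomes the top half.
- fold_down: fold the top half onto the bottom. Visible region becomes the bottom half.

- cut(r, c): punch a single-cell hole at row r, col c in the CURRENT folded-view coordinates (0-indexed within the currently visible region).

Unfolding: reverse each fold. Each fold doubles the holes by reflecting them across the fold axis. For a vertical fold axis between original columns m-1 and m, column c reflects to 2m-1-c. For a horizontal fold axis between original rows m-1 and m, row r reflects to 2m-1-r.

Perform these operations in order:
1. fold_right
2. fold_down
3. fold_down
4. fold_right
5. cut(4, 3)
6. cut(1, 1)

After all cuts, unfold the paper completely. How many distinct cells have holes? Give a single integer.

Op 1 fold_right: fold axis v@8; visible region now rows[0,32) x cols[8,16) = 32x8
Op 2 fold_down: fold axis h@16; visible region now rows[16,32) x cols[8,16) = 16x8
Op 3 fold_down: fold axis h@24; visible region now rows[24,32) x cols[8,16) = 8x8
Op 4 fold_right: fold axis v@12; visible region now rows[24,32) x cols[12,16) = 8x4
Op 5 cut(4, 3): punch at orig (28,15); cuts so far [(28, 15)]; region rows[24,32) x cols[12,16) = 8x4
Op 6 cut(1, 1): punch at orig (25,13); cuts so far [(25, 13), (28, 15)]; region rows[24,32) x cols[12,16) = 8x4
Unfold 1 (reflect across v@12): 4 holes -> [(25, 10), (25, 13), (28, 8), (28, 15)]
Unfold 2 (reflect across h@24): 8 holes -> [(19, 8), (19, 15), (22, 10), (22, 13), (25, 10), (25, 13), (28, 8), (28, 15)]
Unfold 3 (reflect across h@16): 16 holes -> [(3, 8), (3, 15), (6, 10), (6, 13), (9, 10), (9, 13), (12, 8), (12, 15), (19, 8), (19, 15), (22, 10), (22, 13), (25, 10), (25, 13), (28, 8), (28, 15)]
Unfold 4 (reflect across v@8): 32 holes -> [(3, 0), (3, 7), (3, 8), (3, 15), (6, 2), (6, 5), (6, 10), (6, 13), (9, 2), (9, 5), (9, 10), (9, 13), (12, 0), (12, 7), (12, 8), (12, 15), (19, 0), (19, 7), (19, 8), (19, 15), (22, 2), (22, 5), (22, 10), (22, 13), (25, 2), (25, 5), (25, 10), (25, 13), (28, 0), (28, 7), (28, 8), (28, 15)]

Answer: 32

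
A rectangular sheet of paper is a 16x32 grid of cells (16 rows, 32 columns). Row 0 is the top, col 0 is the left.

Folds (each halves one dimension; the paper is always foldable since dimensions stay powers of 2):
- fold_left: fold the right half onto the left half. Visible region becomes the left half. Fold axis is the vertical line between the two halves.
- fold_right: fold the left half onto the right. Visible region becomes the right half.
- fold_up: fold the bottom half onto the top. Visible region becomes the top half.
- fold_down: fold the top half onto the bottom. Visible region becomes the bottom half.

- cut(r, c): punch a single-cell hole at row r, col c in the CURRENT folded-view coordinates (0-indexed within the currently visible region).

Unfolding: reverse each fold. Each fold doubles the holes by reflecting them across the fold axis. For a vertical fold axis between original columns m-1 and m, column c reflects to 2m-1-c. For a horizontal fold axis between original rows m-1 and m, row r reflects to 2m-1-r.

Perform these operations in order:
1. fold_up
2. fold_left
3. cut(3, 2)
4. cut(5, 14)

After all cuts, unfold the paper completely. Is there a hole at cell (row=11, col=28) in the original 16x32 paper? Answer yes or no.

Op 1 fold_up: fold axis h@8; visible region now rows[0,8) x cols[0,32) = 8x32
Op 2 fold_left: fold axis v@16; visible region now rows[0,8) x cols[0,16) = 8x16
Op 3 cut(3, 2): punch at orig (3,2); cuts so far [(3, 2)]; region rows[0,8) x cols[0,16) = 8x16
Op 4 cut(5, 14): punch at orig (5,14); cuts so far [(3, 2), (5, 14)]; region rows[0,8) x cols[0,16) = 8x16
Unfold 1 (reflect across v@16): 4 holes -> [(3, 2), (3, 29), (5, 14), (5, 17)]
Unfold 2 (reflect across h@8): 8 holes -> [(3, 2), (3, 29), (5, 14), (5, 17), (10, 14), (10, 17), (12, 2), (12, 29)]
Holes: [(3, 2), (3, 29), (5, 14), (5, 17), (10, 14), (10, 17), (12, 2), (12, 29)]

Answer: no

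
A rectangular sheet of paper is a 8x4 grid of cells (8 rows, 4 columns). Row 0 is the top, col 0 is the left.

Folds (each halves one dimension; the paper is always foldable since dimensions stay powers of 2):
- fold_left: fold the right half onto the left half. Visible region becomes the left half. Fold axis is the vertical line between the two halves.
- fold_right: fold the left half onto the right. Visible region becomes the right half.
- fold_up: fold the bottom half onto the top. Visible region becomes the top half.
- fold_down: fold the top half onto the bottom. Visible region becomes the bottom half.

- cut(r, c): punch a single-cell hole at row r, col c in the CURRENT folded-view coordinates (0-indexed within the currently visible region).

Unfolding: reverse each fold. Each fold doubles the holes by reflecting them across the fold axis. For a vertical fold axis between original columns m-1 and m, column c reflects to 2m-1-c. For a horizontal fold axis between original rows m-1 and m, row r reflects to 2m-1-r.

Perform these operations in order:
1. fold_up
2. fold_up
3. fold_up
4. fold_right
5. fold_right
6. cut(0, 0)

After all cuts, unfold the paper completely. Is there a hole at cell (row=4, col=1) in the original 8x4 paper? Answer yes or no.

Op 1 fold_up: fold axis h@4; visible region now rows[0,4) x cols[0,4) = 4x4
Op 2 fold_up: fold axis h@2; visible region now rows[0,2) x cols[0,4) = 2x4
Op 3 fold_up: fold axis h@1; visible region now rows[0,1) x cols[0,4) = 1x4
Op 4 fold_right: fold axis v@2; visible region now rows[0,1) x cols[2,4) = 1x2
Op 5 fold_right: fold axis v@3; visible region now rows[0,1) x cols[3,4) = 1x1
Op 6 cut(0, 0): punch at orig (0,3); cuts so far [(0, 3)]; region rows[0,1) x cols[3,4) = 1x1
Unfold 1 (reflect across v@3): 2 holes -> [(0, 2), (0, 3)]
Unfold 2 (reflect across v@2): 4 holes -> [(0, 0), (0, 1), (0, 2), (0, 3)]
Unfold 3 (reflect across h@1): 8 holes -> [(0, 0), (0, 1), (0, 2), (0, 3), (1, 0), (1, 1), (1, 2), (1, 3)]
Unfold 4 (reflect across h@2): 16 holes -> [(0, 0), (0, 1), (0, 2), (0, 3), (1, 0), (1, 1), (1, 2), (1, 3), (2, 0), (2, 1), (2, 2), (2, 3), (3, 0), (3, 1), (3, 2), (3, 3)]
Unfold 5 (reflect across h@4): 32 holes -> [(0, 0), (0, 1), (0, 2), (0, 3), (1, 0), (1, 1), (1, 2), (1, 3), (2, 0), (2, 1), (2, 2), (2, 3), (3, 0), (3, 1), (3, 2), (3, 3), (4, 0), (4, 1), (4, 2), (4, 3), (5, 0), (5, 1), (5, 2), (5, 3), (6, 0), (6, 1), (6, 2), (6, 3), (7, 0), (7, 1), (7, 2), (7, 3)]
Holes: [(0, 0), (0, 1), (0, 2), (0, 3), (1, 0), (1, 1), (1, 2), (1, 3), (2, 0), (2, 1), (2, 2), (2, 3), (3, 0), (3, 1), (3, 2), (3, 3), (4, 0), (4, 1), (4, 2), (4, 3), (5, 0), (5, 1), (5, 2), (5, 3), (6, 0), (6, 1), (6, 2), (6, 3), (7, 0), (7, 1), (7, 2), (7, 3)]

Answer: yes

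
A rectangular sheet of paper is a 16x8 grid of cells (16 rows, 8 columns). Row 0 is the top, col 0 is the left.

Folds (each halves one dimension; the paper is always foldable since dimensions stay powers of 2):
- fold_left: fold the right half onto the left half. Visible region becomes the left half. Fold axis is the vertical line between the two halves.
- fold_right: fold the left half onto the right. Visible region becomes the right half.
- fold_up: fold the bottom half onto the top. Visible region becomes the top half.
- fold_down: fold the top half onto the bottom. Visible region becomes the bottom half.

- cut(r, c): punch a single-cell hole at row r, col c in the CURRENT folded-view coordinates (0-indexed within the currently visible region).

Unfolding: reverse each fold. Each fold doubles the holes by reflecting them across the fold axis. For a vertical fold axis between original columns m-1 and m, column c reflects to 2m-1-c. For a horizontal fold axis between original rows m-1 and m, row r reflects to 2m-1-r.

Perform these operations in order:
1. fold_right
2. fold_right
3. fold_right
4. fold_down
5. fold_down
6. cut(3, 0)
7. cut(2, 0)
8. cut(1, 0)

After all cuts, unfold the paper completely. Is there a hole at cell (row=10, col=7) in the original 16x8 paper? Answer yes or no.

Answer: yes

Derivation:
Op 1 fold_right: fold axis v@4; visible region now rows[0,16) x cols[4,8) = 16x4
Op 2 fold_right: fold axis v@6; visible region now rows[0,16) x cols[6,8) = 16x2
Op 3 fold_right: fold axis v@7; visible region now rows[0,16) x cols[7,8) = 16x1
Op 4 fold_down: fold axis h@8; visible region now rows[8,16) x cols[7,8) = 8x1
Op 5 fold_down: fold axis h@12; visible region now rows[12,16) x cols[7,8) = 4x1
Op 6 cut(3, 0): punch at orig (15,7); cuts so far [(15, 7)]; region rows[12,16) x cols[7,8) = 4x1
Op 7 cut(2, 0): punch at orig (14,7); cuts so far [(14, 7), (15, 7)]; region rows[12,16) x cols[7,8) = 4x1
Op 8 cut(1, 0): punch at orig (13,7); cuts so far [(13, 7), (14, 7), (15, 7)]; region rows[12,16) x cols[7,8) = 4x1
Unfold 1 (reflect across h@12): 6 holes -> [(8, 7), (9, 7), (10, 7), (13, 7), (14, 7), (15, 7)]
Unfold 2 (reflect across h@8): 12 holes -> [(0, 7), (1, 7), (2, 7), (5, 7), (6, 7), (7, 7), (8, 7), (9, 7), (10, 7), (13, 7), (14, 7), (15, 7)]
Unfold 3 (reflect across v@7): 24 holes -> [(0, 6), (0, 7), (1, 6), (1, 7), (2, 6), (2, 7), (5, 6), (5, 7), (6, 6), (6, 7), (7, 6), (7, 7), (8, 6), (8, 7), (9, 6), (9, 7), (10, 6), (10, 7), (13, 6), (13, 7), (14, 6), (14, 7), (15, 6), (15, 7)]
Unfold 4 (reflect across v@6): 48 holes -> [(0, 4), (0, 5), (0, 6), (0, 7), (1, 4), (1, 5), (1, 6), (1, 7), (2, 4), (2, 5), (2, 6), (2, 7), (5, 4), (5, 5), (5, 6), (5, 7), (6, 4), (6, 5), (6, 6), (6, 7), (7, 4), (7, 5), (7, 6), (7, 7), (8, 4), (8, 5), (8, 6), (8, 7), (9, 4), (9, 5), (9, 6), (9, 7), (10, 4), (10, 5), (10, 6), (10, 7), (13, 4), (13, 5), (13, 6), (13, 7), (14, 4), (14, 5), (14, 6), (14, 7), (15, 4), (15, 5), (15, 6), (15, 7)]
Unfold 5 (reflect across v@4): 96 holes -> [(0, 0), (0, 1), (0, 2), (0, 3), (0, 4), (0, 5), (0, 6), (0, 7), (1, 0), (1, 1), (1, 2), (1, 3), (1, 4), (1, 5), (1, 6), (1, 7), (2, 0), (2, 1), (2, 2), (2, 3), (2, 4), (2, 5), (2, 6), (2, 7), (5, 0), (5, 1), (5, 2), (5, 3), (5, 4), (5, 5), (5, 6), (5, 7), (6, 0), (6, 1), (6, 2), (6, 3), (6, 4), (6, 5), (6, 6), (6, 7), (7, 0), (7, 1), (7, 2), (7, 3), (7, 4), (7, 5), (7, 6), (7, 7), (8, 0), (8, 1), (8, 2), (8, 3), (8, 4), (8, 5), (8, 6), (8, 7), (9, 0), (9, 1), (9, 2), (9, 3), (9, 4), (9, 5), (9, 6), (9, 7), (10, 0), (10, 1), (10, 2), (10, 3), (10, 4), (10, 5), (10, 6), (10, 7), (13, 0), (13, 1), (13, 2), (13, 3), (13, 4), (13, 5), (13, 6), (13, 7), (14, 0), (14, 1), (14, 2), (14, 3), (14, 4), (14, 5), (14, 6), (14, 7), (15, 0), (15, 1), (15, 2), (15, 3), (15, 4), (15, 5), (15, 6), (15, 7)]
Holes: [(0, 0), (0, 1), (0, 2), (0, 3), (0, 4), (0, 5), (0, 6), (0, 7), (1, 0), (1, 1), (1, 2), (1, 3), (1, 4), (1, 5), (1, 6), (1, 7), (2, 0), (2, 1), (2, 2), (2, 3), (2, 4), (2, 5), (2, 6), (2, 7), (5, 0), (5, 1), (5, 2), (5, 3), (5, 4), (5, 5), (5, 6), (5, 7), (6, 0), (6, 1), (6, 2), (6, 3), (6, 4), (6, 5), (6, 6), (6, 7), (7, 0), (7, 1), (7, 2), (7, 3), (7, 4), (7, 5), (7, 6), (7, 7), (8, 0), (8, 1), (8, 2), (8, 3), (8, 4), (8, 5), (8, 6), (8, 7), (9, 0), (9, 1), (9, 2), (9, 3), (9, 4), (9, 5), (9, 6), (9, 7), (10, 0), (10, 1), (10, 2), (10, 3), (10, 4), (10, 5), (10, 6), (10, 7), (13, 0), (13, 1), (13, 2), (13, 3), (13, 4), (13, 5), (13, 6), (13, 7), (14, 0), (14, 1), (14, 2), (14, 3), (14, 4), (14, 5), (14, 6), (14, 7), (15, 0), (15, 1), (15, 2), (15, 3), (15, 4), (15, 5), (15, 6), (15, 7)]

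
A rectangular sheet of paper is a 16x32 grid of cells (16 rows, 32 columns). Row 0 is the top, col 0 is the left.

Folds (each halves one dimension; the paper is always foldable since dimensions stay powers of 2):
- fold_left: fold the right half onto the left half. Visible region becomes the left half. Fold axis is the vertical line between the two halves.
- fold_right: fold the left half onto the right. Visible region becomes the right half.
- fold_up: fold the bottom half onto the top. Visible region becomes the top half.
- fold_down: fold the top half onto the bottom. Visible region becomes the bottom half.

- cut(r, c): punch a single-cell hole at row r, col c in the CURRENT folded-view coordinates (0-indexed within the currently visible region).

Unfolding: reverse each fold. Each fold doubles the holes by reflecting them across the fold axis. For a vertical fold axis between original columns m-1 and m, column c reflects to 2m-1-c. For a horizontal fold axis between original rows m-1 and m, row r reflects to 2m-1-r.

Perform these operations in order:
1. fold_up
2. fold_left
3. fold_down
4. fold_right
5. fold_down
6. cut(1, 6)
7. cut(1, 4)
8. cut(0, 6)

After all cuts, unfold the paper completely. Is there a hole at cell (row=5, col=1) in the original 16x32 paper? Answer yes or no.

Op 1 fold_up: fold axis h@8; visible region now rows[0,8) x cols[0,32) = 8x32
Op 2 fold_left: fold axis v@16; visible region now rows[0,8) x cols[0,16) = 8x16
Op 3 fold_down: fold axis h@4; visible region now rows[4,8) x cols[0,16) = 4x16
Op 4 fold_right: fold axis v@8; visible region now rows[4,8) x cols[8,16) = 4x8
Op 5 fold_down: fold axis h@6; visible region now rows[6,8) x cols[8,16) = 2x8
Op 6 cut(1, 6): punch at orig (7,14); cuts so far [(7, 14)]; region rows[6,8) x cols[8,16) = 2x8
Op 7 cut(1, 4): punch at orig (7,12); cuts so far [(7, 12), (7, 14)]; region rows[6,8) x cols[8,16) = 2x8
Op 8 cut(0, 6): punch at orig (6,14); cuts so far [(6, 14), (7, 12), (7, 14)]; region rows[6,8) x cols[8,16) = 2x8
Unfold 1 (reflect across h@6): 6 holes -> [(4, 12), (4, 14), (5, 14), (6, 14), (7, 12), (7, 14)]
Unfold 2 (reflect across v@8): 12 holes -> [(4, 1), (4, 3), (4, 12), (4, 14), (5, 1), (5, 14), (6, 1), (6, 14), (7, 1), (7, 3), (7, 12), (7, 14)]
Unfold 3 (reflect across h@4): 24 holes -> [(0, 1), (0, 3), (0, 12), (0, 14), (1, 1), (1, 14), (2, 1), (2, 14), (3, 1), (3, 3), (3, 12), (3, 14), (4, 1), (4, 3), (4, 12), (4, 14), (5, 1), (5, 14), (6, 1), (6, 14), (7, 1), (7, 3), (7, 12), (7, 14)]
Unfold 4 (reflect across v@16): 48 holes -> [(0, 1), (0, 3), (0, 12), (0, 14), (0, 17), (0, 19), (0, 28), (0, 30), (1, 1), (1, 14), (1, 17), (1, 30), (2, 1), (2, 14), (2, 17), (2, 30), (3, 1), (3, 3), (3, 12), (3, 14), (3, 17), (3, 19), (3, 28), (3, 30), (4, 1), (4, 3), (4, 12), (4, 14), (4, 17), (4, 19), (4, 28), (4, 30), (5, 1), (5, 14), (5, 17), (5, 30), (6, 1), (6, 14), (6, 17), (6, 30), (7, 1), (7, 3), (7, 12), (7, 14), (7, 17), (7, 19), (7, 28), (7, 30)]
Unfold 5 (reflect across h@8): 96 holes -> [(0, 1), (0, 3), (0, 12), (0, 14), (0, 17), (0, 19), (0, 28), (0, 30), (1, 1), (1, 14), (1, 17), (1, 30), (2, 1), (2, 14), (2, 17), (2, 30), (3, 1), (3, 3), (3, 12), (3, 14), (3, 17), (3, 19), (3, 28), (3, 30), (4, 1), (4, 3), (4, 12), (4, 14), (4, 17), (4, 19), (4, 28), (4, 30), (5, 1), (5, 14), (5, 17), (5, 30), (6, 1), (6, 14), (6, 17), (6, 30), (7, 1), (7, 3), (7, 12), (7, 14), (7, 17), (7, 19), (7, 28), (7, 30), (8, 1), (8, 3), (8, 12), (8, 14), (8, 17), (8, 19), (8, 28), (8, 30), (9, 1), (9, 14), (9, 17), (9, 30), (10, 1), (10, 14), (10, 17), (10, 30), (11, 1), (11, 3), (11, 12), (11, 14), (11, 17), (11, 19), (11, 28), (11, 30), (12, 1), (12, 3), (12, 12), (12, 14), (12, 17), (12, 19), (12, 28), (12, 30), (13, 1), (13, 14), (13, 17), (13, 30), (14, 1), (14, 14), (14, 17), (14, 30), (15, 1), (15, 3), (15, 12), (15, 14), (15, 17), (15, 19), (15, 28), (15, 30)]
Holes: [(0, 1), (0, 3), (0, 12), (0, 14), (0, 17), (0, 19), (0, 28), (0, 30), (1, 1), (1, 14), (1, 17), (1, 30), (2, 1), (2, 14), (2, 17), (2, 30), (3, 1), (3, 3), (3, 12), (3, 14), (3, 17), (3, 19), (3, 28), (3, 30), (4, 1), (4, 3), (4, 12), (4, 14), (4, 17), (4, 19), (4, 28), (4, 30), (5, 1), (5, 14), (5, 17), (5, 30), (6, 1), (6, 14), (6, 17), (6, 30), (7, 1), (7, 3), (7, 12), (7, 14), (7, 17), (7, 19), (7, 28), (7, 30), (8, 1), (8, 3), (8, 12), (8, 14), (8, 17), (8, 19), (8, 28), (8, 30), (9, 1), (9, 14), (9, 17), (9, 30), (10, 1), (10, 14), (10, 17), (10, 30), (11, 1), (11, 3), (11, 12), (11, 14), (11, 17), (11, 19), (11, 28), (11, 30), (12, 1), (12, 3), (12, 12), (12, 14), (12, 17), (12, 19), (12, 28), (12, 30), (13, 1), (13, 14), (13, 17), (13, 30), (14, 1), (14, 14), (14, 17), (14, 30), (15, 1), (15, 3), (15, 12), (15, 14), (15, 17), (15, 19), (15, 28), (15, 30)]

Answer: yes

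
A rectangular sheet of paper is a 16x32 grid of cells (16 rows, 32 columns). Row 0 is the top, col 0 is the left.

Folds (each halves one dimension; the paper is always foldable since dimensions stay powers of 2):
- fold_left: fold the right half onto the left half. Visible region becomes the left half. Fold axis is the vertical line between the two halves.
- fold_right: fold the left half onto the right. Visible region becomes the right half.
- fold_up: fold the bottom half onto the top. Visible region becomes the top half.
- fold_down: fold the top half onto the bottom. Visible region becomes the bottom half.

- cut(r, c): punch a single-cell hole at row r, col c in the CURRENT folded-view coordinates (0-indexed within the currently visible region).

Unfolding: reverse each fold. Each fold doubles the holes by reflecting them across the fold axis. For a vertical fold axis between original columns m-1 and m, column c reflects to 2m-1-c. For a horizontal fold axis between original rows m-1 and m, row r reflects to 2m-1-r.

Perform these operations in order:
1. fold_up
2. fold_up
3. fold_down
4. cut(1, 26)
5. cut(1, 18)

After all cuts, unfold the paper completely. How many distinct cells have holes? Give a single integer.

Answer: 16

Derivation:
Op 1 fold_up: fold axis h@8; visible region now rows[0,8) x cols[0,32) = 8x32
Op 2 fold_up: fold axis h@4; visible region now rows[0,4) x cols[0,32) = 4x32
Op 3 fold_down: fold axis h@2; visible region now rows[2,4) x cols[0,32) = 2x32
Op 4 cut(1, 26): punch at orig (3,26); cuts so far [(3, 26)]; region rows[2,4) x cols[0,32) = 2x32
Op 5 cut(1, 18): punch at orig (3,18); cuts so far [(3, 18), (3, 26)]; region rows[2,4) x cols[0,32) = 2x32
Unfold 1 (reflect across h@2): 4 holes -> [(0, 18), (0, 26), (3, 18), (3, 26)]
Unfold 2 (reflect across h@4): 8 holes -> [(0, 18), (0, 26), (3, 18), (3, 26), (4, 18), (4, 26), (7, 18), (7, 26)]
Unfold 3 (reflect across h@8): 16 holes -> [(0, 18), (0, 26), (3, 18), (3, 26), (4, 18), (4, 26), (7, 18), (7, 26), (8, 18), (8, 26), (11, 18), (11, 26), (12, 18), (12, 26), (15, 18), (15, 26)]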